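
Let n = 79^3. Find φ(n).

486798

φ(493039) = 493039 · (1 − 1/79)
       = 493039 · 78/79 = 486798.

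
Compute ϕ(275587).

225792

Prime factorization: 275587 = 13 · 17 · 29 · 43.
φ(275587) = 275587 · (1 − 1/13) · (1 − 1/17) · (1 − 1/29) · (1 − 1/43)
       = 275587 · 225792/275587 = 225792.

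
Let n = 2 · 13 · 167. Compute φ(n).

φ(2) = 2 − 1 = 1.
φ(13) = 13 − 1 = 12.
φ(167) = 167 − 1 = 166.
Since φ is multiplicative, φ(4342) = 1 · 12 · 166 = 1992.

1992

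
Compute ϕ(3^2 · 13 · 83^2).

490032

φ(806013) = 806013 · (1 − 1/3) · (1 − 1/13) · (1 − 1/83)
       = 806013 · 1968/3237 = 490032.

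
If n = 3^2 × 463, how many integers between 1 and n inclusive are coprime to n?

φ(3^2) = 3^2 − 3^1 = 9 − 3 = 6.
φ(463) = 463 − 1 = 462.
φ(4167) = 6 × 462 = 2772.

2772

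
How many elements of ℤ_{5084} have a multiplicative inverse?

2400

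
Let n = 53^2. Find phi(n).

2756

φ(2809) = 2809 · (1 − 1/53)
       = 2809 · 52/53 = 2756.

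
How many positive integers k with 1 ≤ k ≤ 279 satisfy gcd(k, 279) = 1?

180

279 = 3^2 · 31.
φ(279) = 279 · (1 − 1/3) · (1 − 1/31)
       = 279 · 60/93 = 180.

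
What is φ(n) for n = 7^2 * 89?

3696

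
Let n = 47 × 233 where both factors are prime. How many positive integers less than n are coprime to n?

φ(n) = (p − 1)(q − 1) = (47−1)(233−1) = 46·232 = 10672.

10672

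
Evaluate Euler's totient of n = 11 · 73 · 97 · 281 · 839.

16218316800

φ(18363504269) = 18363504269 · (1 − 1/11) · (1 − 1/73) · (1 − 1/97) · (1 − 1/281) · (1 − 1/839)
       = 18363504269 · 16218316800/18363504269 = 16218316800.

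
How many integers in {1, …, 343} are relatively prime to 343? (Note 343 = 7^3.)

φ(343) = 343 · (1 − 1/7)
       = 343 · 6/7 = 294.

294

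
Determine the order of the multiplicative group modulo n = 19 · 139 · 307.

760104

φ(810787) = 810787 · (1 − 1/19) · (1 − 1/139) · (1 − 1/307)
       = 810787 · 760104/810787 = 760104.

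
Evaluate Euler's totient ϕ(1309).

960

Prime factorization: 1309 = 7 * 11 * 17.
φ(7) = 7 − 1 = 6.
φ(11) = 11 − 1 = 10.
φ(17) = 17 − 1 = 16.
Multiply: 6 · 10 · 16 = 960.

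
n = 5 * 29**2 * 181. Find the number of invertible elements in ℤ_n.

φ(5) = 5 − 1 = 4.
φ(29^2) = 29^1·(29−1) = 29·28 = 812.
φ(181) = 181 − 1 = 180.
φ(761105) = 4 × 812 × 180 = 584640.

584640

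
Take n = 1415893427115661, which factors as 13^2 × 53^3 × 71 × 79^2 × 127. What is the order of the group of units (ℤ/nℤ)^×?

φ(13^2) = 13^1·(13−1) = 13·12 = 156.
φ(53^3) = 53^3 − 53^2 = 148877 − 2809 = 146068.
φ(71) = 71 − 1 = 70.
φ(79^2) = 79^1·(79−1) = 79·78 = 6162.
φ(127) = 127 − 1 = 126.
Since φ is multiplicative, φ(1415893427115661) = 156 · 146068 · 70 · 6162 · 126 = 1238425712334720.

1238425712334720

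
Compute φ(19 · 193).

φ(19) = 19 − 1 = 18.
φ(193) = 193 − 1 = 192.
Since φ is multiplicative, φ(3667) = 18 · 192 = 3456.

3456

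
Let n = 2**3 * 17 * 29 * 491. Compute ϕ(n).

878080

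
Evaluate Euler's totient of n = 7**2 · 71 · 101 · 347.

φ(121928513) = 121928513 · (1 − 1/7) · (1 − 1/71) · (1 − 1/101) · (1 − 1/347)
       = 121928513 · 14532000/17418359 = 101724000.

101724000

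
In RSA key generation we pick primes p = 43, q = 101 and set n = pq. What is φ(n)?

4200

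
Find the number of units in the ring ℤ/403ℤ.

360

Factor 403: 403 = 13 · 31.
φ(403) = 403 · (1 − 1/13) · (1 − 1/31)
       = 403 · 360/403 = 360.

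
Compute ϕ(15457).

13440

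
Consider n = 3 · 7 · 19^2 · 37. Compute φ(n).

147744

φ(280497) = 280497 · (1 − 1/3) · (1 − 1/7) · (1 − 1/19) · (1 − 1/37)
       = 280497 · 7776/14763 = 147744.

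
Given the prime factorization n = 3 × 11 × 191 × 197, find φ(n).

φ(3) = 3 − 1 = 2.
φ(11) = 11 − 1 = 10.
φ(191) = 191 − 1 = 190.
φ(197) = 197 − 1 = 196.
φ(1241691) = 2 × 10 × 190 × 196 = 744800.

744800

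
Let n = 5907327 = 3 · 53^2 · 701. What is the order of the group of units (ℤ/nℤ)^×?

3858400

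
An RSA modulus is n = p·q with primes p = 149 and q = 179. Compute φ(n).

26344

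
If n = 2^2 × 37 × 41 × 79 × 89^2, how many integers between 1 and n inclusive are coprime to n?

1759380480

φ(2^2) = 2^2 − 2^1 = 4 − 2 = 2.
φ(37) = 37 − 1 = 36.
φ(41) = 41 − 1 = 40.
φ(79) = 79 − 1 = 78.
φ(89^2) = 89^1·(89−1) = 89·88 = 7832.
φ(3797105612) = 2 × 36 × 40 × 78 × 7832 = 1759380480.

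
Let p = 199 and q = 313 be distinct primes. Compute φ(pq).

φ(pq) = (p−1)(q−1) = 198 · 312 = 61776.

61776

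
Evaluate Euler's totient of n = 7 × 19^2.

2052

φ(7) = 7 − 1 = 6.
φ(19^2) = 19^2 − 19^1 = 361 − 19 = 342.
Since φ is multiplicative, φ(2527) = 6 · 342 = 2052.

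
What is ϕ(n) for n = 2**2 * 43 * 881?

73920

φ(2^2) = 2^1·(2−1) = 2·1 = 2.
φ(43) = 43 − 1 = 42.
φ(881) = 881 − 1 = 880.
φ(151532) = 2 × 42 × 880 = 73920.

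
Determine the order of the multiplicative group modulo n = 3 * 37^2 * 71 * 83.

15291360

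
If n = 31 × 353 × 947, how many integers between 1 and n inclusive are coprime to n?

9989760

φ(10363021) = 10363021 · (1 − 1/31) · (1 − 1/353) · (1 − 1/947)
       = 10363021 · 9989760/10363021 = 9989760.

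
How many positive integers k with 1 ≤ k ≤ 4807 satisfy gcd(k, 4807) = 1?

3960

4807 = 11 × 19 × 23.
φ(11) = 11 − 1 = 10.
φ(19) = 19 − 1 = 18.
φ(23) = 23 − 1 = 22.
Since φ is multiplicative, φ(4807) = 10 · 18 · 22 = 3960.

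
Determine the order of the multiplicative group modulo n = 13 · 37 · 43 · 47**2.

39227328

φ(13) = 13 − 1 = 12.
φ(37) = 37 − 1 = 36.
φ(43) = 43 − 1 = 42.
φ(47^2) = 47^2 − 47^1 = 2209 − 47 = 2162.
φ(45688747) = 12 × 36 × 42 × 2162 = 39227328.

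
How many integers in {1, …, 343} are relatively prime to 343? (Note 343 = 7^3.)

294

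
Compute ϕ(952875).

396000

Factor 952875: 952875 = 3^2 · 5^3 · 7 · 11^2.
φ(952875) = 952875 · (1 − 1/3) · (1 − 1/5) · (1 − 1/7) · (1 − 1/11)
       = 952875 · 480/1155 = 396000.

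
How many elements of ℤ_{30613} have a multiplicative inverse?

26620

30613 = 11^3 · 23.
φ(11^3) = 11^2·(11−1) = 121·10 = 1210.
φ(23) = 23 − 1 = 22.
Since φ is multiplicative, φ(30613) = 1210 · 22 = 26620.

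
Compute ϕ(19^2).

342

φ(19^2) = 19^1·(19−1) = 19·18 = 342.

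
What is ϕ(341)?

First factor: 341 = 11 * 31.
φ(341) = 341 · (1 − 1/11) · (1 − 1/31)
       = 341 · 300/341 = 300.

300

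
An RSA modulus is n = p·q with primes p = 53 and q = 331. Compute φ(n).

φ(17543) = 17543 · (1 − 1/53) · (1 − 1/331)
       = 17543 · 17160/17543 = 17160.

17160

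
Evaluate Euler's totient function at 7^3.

294

φ(343) = 343 · (1 − 1/7)
       = 343 · 6/7 = 294.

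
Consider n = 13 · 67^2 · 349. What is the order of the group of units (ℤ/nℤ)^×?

φ(13) = 13 − 1 = 12.
φ(67^2) = 67^1·(67−1) = 67·66 = 4422.
φ(349) = 349 − 1 = 348.
φ(20366593) = 12 × 4422 × 348 = 18466272.

18466272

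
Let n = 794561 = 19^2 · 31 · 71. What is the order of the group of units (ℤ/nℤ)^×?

718200

φ(794561) = 794561 · (1 − 1/19) · (1 − 1/31) · (1 − 1/71)
       = 794561 · 37800/41819 = 718200.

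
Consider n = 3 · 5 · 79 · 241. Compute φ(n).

φ(3) = 3 − 1 = 2.
φ(5) = 5 − 1 = 4.
φ(79) = 79 − 1 = 78.
φ(241) = 241 − 1 = 240.
φ(285585) = 2 × 4 × 78 × 240 = 149760.

149760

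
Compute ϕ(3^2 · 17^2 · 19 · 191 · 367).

2042807040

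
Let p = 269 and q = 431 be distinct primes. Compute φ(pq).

For distinct primes, φ(pq) = (p−1)(q−1) = 268 × 430 = 115240.

115240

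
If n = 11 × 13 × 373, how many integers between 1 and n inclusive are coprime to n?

φ(11) = 11 − 1 = 10.
φ(13) = 13 − 1 = 12.
φ(373) = 373 − 1 = 372.
Since φ is multiplicative, φ(53339) = 10 · 12 · 372 = 44640.

44640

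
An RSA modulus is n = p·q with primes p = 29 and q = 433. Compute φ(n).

12096

φ(29) = 29 − 1 = 28.
φ(433) = 433 − 1 = 432.
Since φ is multiplicative, φ(12557) = 28 · 432 = 12096.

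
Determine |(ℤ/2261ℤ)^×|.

Prime factorization: 2261 = 7 · 17 · 19.
φ(2261) = 2261 · (1 − 1/7) · (1 − 1/17) · (1 − 1/19)
       = 2261 · 1728/2261 = 1728.

1728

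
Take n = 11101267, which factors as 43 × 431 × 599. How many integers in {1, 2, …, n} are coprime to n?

φ(11101267) = 11101267 · (1 − 1/43) · (1 − 1/431) · (1 − 1/599)
       = 11101267 · 10799880/11101267 = 10799880.

10799880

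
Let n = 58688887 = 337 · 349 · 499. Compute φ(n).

58230144

φ(58688887) = 58688887 · (1 − 1/337) · (1 − 1/349) · (1 − 1/499)
       = 58688887 · 58230144/58688887 = 58230144.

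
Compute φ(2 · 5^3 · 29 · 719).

2010400

φ(5212750) = 5212750 · (1 − 1/2) · (1 − 1/5) · (1 − 1/29) · (1 − 1/719)
       = 5212750 · 80416/208510 = 2010400.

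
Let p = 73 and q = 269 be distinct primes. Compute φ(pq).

19296

φ(19637) = 19637 · (1 − 1/73) · (1 − 1/269)
       = 19637 · 19296/19637 = 19296.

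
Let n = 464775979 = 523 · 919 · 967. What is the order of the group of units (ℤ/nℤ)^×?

φ(464775979) = 464775979 · (1 − 1/523) · (1 − 1/919) · (1 − 1/967)
       = 464775979 · 462903336/464775979 = 462903336.

462903336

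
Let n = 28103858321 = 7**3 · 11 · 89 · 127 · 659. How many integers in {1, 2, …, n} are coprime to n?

21449957760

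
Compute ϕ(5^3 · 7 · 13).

7200

φ(5^3) = 5^3 − 5^2 = 125 − 25 = 100.
φ(7) = 7 − 1 = 6.
φ(13) = 13 − 1 = 12.
Multiply: 100 · 6 · 12 = 7200.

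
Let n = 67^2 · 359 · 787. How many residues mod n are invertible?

1244297736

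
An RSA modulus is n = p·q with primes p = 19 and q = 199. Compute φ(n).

3564

φ(n) = (p − 1)(q − 1) = (19−1)(199−1) = 18·198 = 3564.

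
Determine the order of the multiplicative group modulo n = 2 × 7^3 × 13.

φ(2) = 2 − 1 = 1.
φ(7^3) = 7^3 − 7^2 = 343 − 49 = 294.
φ(13) = 13 − 1 = 12.
Since φ is multiplicative, φ(8918) = 1 · 294 · 12 = 3528.

3528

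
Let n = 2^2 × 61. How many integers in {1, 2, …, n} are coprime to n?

120

φ(2^2) = 2^1·(2−1) = 2·1 = 2.
φ(61) = 61 − 1 = 60.
Multiply: 2 · 60 = 120.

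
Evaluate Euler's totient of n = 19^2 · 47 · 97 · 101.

151027200

φ(19^2) = 19^1·(19−1) = 19·18 = 342.
φ(47) = 47 − 1 = 46.
φ(97) = 97 − 1 = 96.
φ(101) = 101 − 1 = 100.
Multiply: 342 · 46 · 96 · 100 = 151027200.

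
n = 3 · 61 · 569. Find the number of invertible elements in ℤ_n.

68160

φ(104127) = 104127 · (1 − 1/3) · (1 − 1/61) · (1 − 1/569)
       = 104127 · 68160/104127 = 68160.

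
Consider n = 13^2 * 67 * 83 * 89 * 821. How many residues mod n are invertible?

φ(13^2) = 13^1·(13−1) = 13·12 = 156.
φ(67) = 67 − 1 = 66.
φ(83) = 83 − 1 = 82.
φ(89) = 89 − 1 = 88.
φ(821) = 821 − 1 = 820.
Multiply: 156 · 66 · 82 · 88 · 820 = 60922667520.

60922667520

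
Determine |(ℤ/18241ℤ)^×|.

16128

18241 = 17 × 29 × 37.
φ(18241) = 18241 · (1 − 1/17) · (1 − 1/29) · (1 − 1/37)
       = 18241 · 16128/18241 = 16128.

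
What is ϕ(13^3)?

2028

φ(13^3) = 13^3 − 13^2 = 2197 − 169 = 2028.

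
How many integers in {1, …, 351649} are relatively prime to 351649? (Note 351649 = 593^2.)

φ(351649) = 351649 · (1 − 1/593)
       = 351649 · 592/593 = 351056.

351056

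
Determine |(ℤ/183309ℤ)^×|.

98784

Prime factorization: 183309 = 3 · 7^2 · 29 · 43.
φ(3) = 3 − 1 = 2.
φ(7^2) = 7^1·(7−1) = 7·6 = 42.
φ(29) = 29 − 1 = 28.
φ(43) = 43 − 1 = 42.
Since φ is multiplicative, φ(183309) = 2 · 42 · 28 · 42 = 98784.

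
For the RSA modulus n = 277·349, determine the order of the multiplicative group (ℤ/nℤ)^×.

96048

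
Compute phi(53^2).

2756

φ(53^2) = 53^1·(53−1) = 53·52 = 2756.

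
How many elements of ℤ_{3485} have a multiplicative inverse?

2560

First factor: 3485 = 5 · 17 · 41.
φ(5) = 5 − 1 = 4.
φ(17) = 17 − 1 = 16.
φ(41) = 41 − 1 = 40.
φ(3485) = 4 × 16 × 40 = 2560.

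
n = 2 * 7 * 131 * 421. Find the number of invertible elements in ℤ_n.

φ(2) = 2 − 1 = 1.
φ(7) = 7 − 1 = 6.
φ(131) = 131 − 1 = 130.
φ(421) = 421 − 1 = 420.
φ(772114) = 1 × 6 × 130 × 420 = 327600.

327600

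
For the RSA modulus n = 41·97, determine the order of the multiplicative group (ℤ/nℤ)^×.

3840

φ(41) = 41 − 1 = 40.
φ(97) = 97 − 1 = 96.
Multiply: 40 · 96 = 3840.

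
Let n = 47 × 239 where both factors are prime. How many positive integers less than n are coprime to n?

10948

For distinct primes, φ(pq) = (p−1)(q−1) = 46 × 238 = 10948.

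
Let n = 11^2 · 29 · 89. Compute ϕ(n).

271040

φ(11^2) = 11^2 − 11^1 = 121 − 11 = 110.
φ(29) = 29 − 1 = 28.
φ(89) = 89 − 1 = 88.
Since φ is multiplicative, φ(312301) = 110 · 28 · 88 = 271040.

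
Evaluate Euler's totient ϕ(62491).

First factor: 62491 = 11 * 13 * 19 * 23.
φ(11) = 11 − 1 = 10.
φ(13) = 13 − 1 = 12.
φ(19) = 19 − 1 = 18.
φ(23) = 23 − 1 = 22.
Since φ is multiplicative, φ(62491) = 10 · 12 · 18 · 22 = 47520.

47520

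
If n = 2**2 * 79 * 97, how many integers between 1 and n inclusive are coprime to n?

14976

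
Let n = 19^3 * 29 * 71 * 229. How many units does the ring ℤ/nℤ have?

2903826240

φ(19^3) = 19^3 − 19^2 = 6859 − 361 = 6498.
φ(29) = 29 − 1 = 28.
φ(71) = 71 − 1 = 70.
φ(229) = 229 − 1 = 228.
φ(3234093949) = 6498 × 28 × 70 × 228 = 2903826240.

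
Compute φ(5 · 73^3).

φ(1945085) = 1945085 · (1 − 1/5) · (1 − 1/73)
       = 1945085 · 288/365 = 1534752.

1534752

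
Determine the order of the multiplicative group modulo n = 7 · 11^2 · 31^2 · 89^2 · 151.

721092240000

φ(7) = 7 − 1 = 6.
φ(11^2) = 11^2 − 11^1 = 121 − 11 = 110.
φ(31^2) = 31^1·(31−1) = 31·30 = 930.
φ(89^2) = 89^1·(89−1) = 89·88 = 7832.
φ(151) = 151 − 1 = 150.
Since φ is multiplicative, φ(973562323657) = 6 · 110 · 930 · 7832 · 150 = 721092240000.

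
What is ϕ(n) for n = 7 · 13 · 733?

52704

φ(66703) = 66703 · (1 − 1/7) · (1 − 1/13) · (1 − 1/733)
       = 66703 · 52704/66703 = 52704.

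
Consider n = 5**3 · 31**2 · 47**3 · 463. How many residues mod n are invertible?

φ(5774414636125) = 5774414636125 · (1 − 1/5) · (1 − 1/31) · (1 − 1/47) · (1 − 1/463)
       = 5774414636125 · 2550240/3372955 = 4365947124000.

4365947124000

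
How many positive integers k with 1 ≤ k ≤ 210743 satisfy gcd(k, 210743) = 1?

183456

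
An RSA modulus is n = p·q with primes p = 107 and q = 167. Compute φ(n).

φ(n) = (p − 1)(q − 1) = (107−1)(167−1) = 106·166 = 17596.

17596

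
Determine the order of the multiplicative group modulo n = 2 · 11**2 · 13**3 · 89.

φ(2) = 2 − 1 = 1.
φ(11^2) = 11^2 − 11^1 = 121 − 11 = 110.
φ(13^3) = 13^3 − 13^2 = 2197 − 169 = 2028.
φ(89) = 89 − 1 = 88.
Multiply: 1 · 110 · 2028 · 88 = 19631040.

19631040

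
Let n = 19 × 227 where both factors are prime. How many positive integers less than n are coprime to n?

φ(n) = (p − 1)(q − 1) = (19−1)(227−1) = 18·226 = 4068.

4068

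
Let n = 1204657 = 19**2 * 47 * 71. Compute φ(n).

1101240

φ(19^2) = 19^2 − 19^1 = 361 − 19 = 342.
φ(47) = 47 − 1 = 46.
φ(71) = 71 − 1 = 70.
φ(1204657) = 342 × 46 × 70 = 1101240.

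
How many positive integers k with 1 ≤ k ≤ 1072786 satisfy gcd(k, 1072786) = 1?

435600

Factor 1072786: 1072786 = 2 · 11^3 · 13 · 31.
φ(2) = 2 − 1 = 1.
φ(11^3) = 11^2·(11−1) = 121·10 = 1210.
φ(13) = 13 − 1 = 12.
φ(31) = 31 − 1 = 30.
φ(1072786) = 1 × 1210 × 12 × 30 = 435600.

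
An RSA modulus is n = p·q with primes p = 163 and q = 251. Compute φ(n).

40500

For distinct primes, φ(pq) = (p−1)(q−1) = 162 × 250 = 40500.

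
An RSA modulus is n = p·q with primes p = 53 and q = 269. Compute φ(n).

φ(n) = (p − 1)(q − 1) = (53−1)(269−1) = 52·268 = 13936.

13936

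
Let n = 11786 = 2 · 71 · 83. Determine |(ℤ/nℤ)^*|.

5740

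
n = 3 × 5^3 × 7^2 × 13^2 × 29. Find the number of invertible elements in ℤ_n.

φ(90055875) = 90055875 · (1 − 1/3) · (1 − 1/5) · (1 − 1/7) · (1 − 1/13) · (1 − 1/29)
       = 90055875 · 16128/39585 = 36691200.

36691200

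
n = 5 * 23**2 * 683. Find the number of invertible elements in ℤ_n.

1380368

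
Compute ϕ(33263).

33263 = 29 · 31 · 37.
φ(33263) = 33263 · (1 − 1/29) · (1 − 1/31) · (1 − 1/37)
       = 33263 · 30240/33263 = 30240.

30240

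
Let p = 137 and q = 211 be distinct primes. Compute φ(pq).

φ(28907) = 28907 · (1 − 1/137) · (1 − 1/211)
       = 28907 · 28560/28907 = 28560.

28560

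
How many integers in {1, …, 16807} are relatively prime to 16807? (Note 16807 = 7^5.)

14406

φ(16807) = 16807 · (1 − 1/7)
       = 16807 · 6/7 = 14406.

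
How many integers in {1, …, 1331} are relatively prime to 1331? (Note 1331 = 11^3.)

φ(1331) = 1331 · (1 − 1/11)
       = 1331 · 10/11 = 1210.

1210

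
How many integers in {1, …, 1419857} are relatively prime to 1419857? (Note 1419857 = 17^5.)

φ(17^5) = 17^4·(17−1) = 83521·16 = 1336336.

1336336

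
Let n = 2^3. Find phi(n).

4

φ(8) = 8 · (1 − 1/2)
       = 8 · 1/2 = 4.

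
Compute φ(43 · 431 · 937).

16904160

φ(43) = 43 − 1 = 42.
φ(431) = 431 − 1 = 430.
φ(937) = 937 − 1 = 936.
Since φ is multiplicative, φ(17365421) = 42 · 430 · 936 = 16904160.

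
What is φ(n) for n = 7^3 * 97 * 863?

24329088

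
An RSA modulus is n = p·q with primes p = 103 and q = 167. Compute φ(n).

16932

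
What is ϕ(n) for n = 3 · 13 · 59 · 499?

693216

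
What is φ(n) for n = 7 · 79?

468

φ(7) = 7 − 1 = 6.
φ(79) = 79 − 1 = 78.
φ(553) = 6 × 78 = 468.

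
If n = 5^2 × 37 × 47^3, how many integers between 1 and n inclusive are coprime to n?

73162080

φ(96036275) = 96036275 · (1 − 1/5) · (1 − 1/37) · (1 − 1/47)
       = 96036275 · 6624/8695 = 73162080.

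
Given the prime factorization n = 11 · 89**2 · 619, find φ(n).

φ(11) = 11 − 1 = 10.
φ(89^2) = 89^1·(89−1) = 89·88 = 7832.
φ(619) = 619 − 1 = 618.
Since φ is multiplicative, φ(53934089) = 10 · 7832 · 618 = 48401760.

48401760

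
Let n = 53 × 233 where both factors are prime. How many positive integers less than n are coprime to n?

φ(12349) = 12349 · (1 − 1/53) · (1 − 1/233)
       = 12349 · 12064/12349 = 12064.

12064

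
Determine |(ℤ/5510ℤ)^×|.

2016

Prime factorization: 5510 = 2 · 5 · 19 · 29.
φ(5510) = 5510 · (1 − 1/2) · (1 − 1/5) · (1 − 1/19) · (1 − 1/29)
       = 5510 · 2016/5510 = 2016.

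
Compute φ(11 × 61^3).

2232600

φ(2496791) = 2496791 · (1 − 1/11) · (1 − 1/61)
       = 2496791 · 600/671 = 2232600.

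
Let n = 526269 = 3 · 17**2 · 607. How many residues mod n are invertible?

φ(526269) = 526269 · (1 − 1/3) · (1 − 1/17) · (1 − 1/607)
       = 526269 · 19392/30957 = 329664.

329664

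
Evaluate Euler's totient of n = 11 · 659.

φ(11) = 11 − 1 = 10.
φ(659) = 659 − 1 = 658.
Since φ is multiplicative, φ(7249) = 10 · 658 = 6580.

6580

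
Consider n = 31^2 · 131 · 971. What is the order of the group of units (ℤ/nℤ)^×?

φ(31^2) = 31^2 − 31^1 = 961 − 31 = 930.
φ(131) = 131 − 1 = 130.
φ(971) = 971 − 1 = 970.
φ(122240161) = 930 × 130 × 970 = 117273000.

117273000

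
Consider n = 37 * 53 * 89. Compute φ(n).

164736

φ(37) = 37 − 1 = 36.
φ(53) = 53 − 1 = 52.
φ(89) = 89 − 1 = 88.
φ(174529) = 36 × 52 × 88 = 164736.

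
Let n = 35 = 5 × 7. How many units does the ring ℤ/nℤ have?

φ(5) = 5 − 1 = 4.
φ(7) = 7 − 1 = 6.
Since φ is multiplicative, φ(35) = 4 · 6 = 24.

24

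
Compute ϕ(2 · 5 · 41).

160

φ(410) = 410 · (1 − 1/2) · (1 − 1/5) · (1 − 1/41)
       = 410 · 160/410 = 160.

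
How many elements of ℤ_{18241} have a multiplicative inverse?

Factor 18241: 18241 = 17 · 29 · 37.
φ(18241) = 18241 · (1 − 1/17) · (1 − 1/29) · (1 − 1/37)
       = 18241 · 16128/18241 = 16128.

16128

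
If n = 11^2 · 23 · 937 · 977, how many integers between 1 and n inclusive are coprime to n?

φ(11^2) = 11^1·(11−1) = 11·10 = 110.
φ(23) = 23 − 1 = 22.
φ(937) = 937 − 1 = 936.
φ(977) = 977 − 1 = 976.
Since φ is multiplicative, φ(2547694567) = 110 · 22 · 936 · 976 = 2210757120.

2210757120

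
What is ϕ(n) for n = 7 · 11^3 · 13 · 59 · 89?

φ(636006371) = 636006371 · (1 − 1/7) · (1 − 1/11) · (1 − 1/13) · (1 − 1/59) · (1 − 1/89)
       = 636006371 · 3674880/5256251 = 444660480.

444660480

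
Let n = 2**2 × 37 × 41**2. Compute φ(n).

φ(248788) = 248788 · (1 − 1/2) · (1 − 1/37) · (1 − 1/41)
       = 248788 · 1440/3034 = 118080.

118080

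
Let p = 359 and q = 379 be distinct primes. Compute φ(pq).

135324

φ(n) = (p − 1)(q − 1) = (359−1)(379−1) = 358·378 = 135324.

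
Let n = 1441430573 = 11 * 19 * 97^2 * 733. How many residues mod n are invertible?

φ(1441430573) = 1441430573 · (1 − 1/11) · (1 − 1/19) · (1 − 1/97) · (1 − 1/733)
       = 1441430573 · 12648960/14860109 = 1226949120.

1226949120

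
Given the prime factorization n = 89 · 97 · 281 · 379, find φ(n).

φ(919405867) = 919405867 · (1 − 1/89) · (1 − 1/97) · (1 − 1/281) · (1 − 1/379)
       = 919405867 · 894136320/919405867 = 894136320.

894136320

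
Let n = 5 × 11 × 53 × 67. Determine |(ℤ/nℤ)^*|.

137280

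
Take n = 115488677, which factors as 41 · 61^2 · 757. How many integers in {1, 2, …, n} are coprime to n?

φ(41) = 41 − 1 = 40.
φ(61^2) = 61^1·(61−1) = 61·60 = 3660.
φ(757) = 757 − 1 = 756.
φ(115488677) = 40 × 3660 × 756 = 110678400.

110678400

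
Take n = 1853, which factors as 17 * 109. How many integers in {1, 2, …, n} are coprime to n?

1728

φ(17) = 17 − 1 = 16.
φ(109) = 109 − 1 = 108.
φ(1853) = 16 × 108 = 1728.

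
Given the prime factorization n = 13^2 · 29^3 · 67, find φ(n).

242450208

φ(13^2) = 13^2 − 13^1 = 169 − 13 = 156.
φ(29^3) = 29^2·(29−1) = 841·28 = 23548.
φ(67) = 67 − 1 = 66.
Multiply: 156 · 23548 · 66 = 242450208.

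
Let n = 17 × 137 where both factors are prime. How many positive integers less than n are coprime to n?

2176

φ(n) = (p − 1)(q − 1) = (17−1)(137−1) = 16·136 = 2176.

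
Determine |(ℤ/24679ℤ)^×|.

24679 = 23 * 29 * 37.
φ(23) = 23 − 1 = 22.
φ(29) = 29 − 1 = 28.
φ(37) = 37 − 1 = 36.
Multiply: 22 · 28 · 36 = 22176.

22176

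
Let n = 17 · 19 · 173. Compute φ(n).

φ(55879) = 55879 · (1 − 1/17) · (1 − 1/19) · (1 − 1/173)
       = 55879 · 49536/55879 = 49536.

49536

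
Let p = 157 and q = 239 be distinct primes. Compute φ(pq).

37128

φ(pq) = (p−1)(q−1) = 156 · 238 = 37128.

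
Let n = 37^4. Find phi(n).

φ(37^4) = 37^4 − 37^3 = 1874161 − 50653 = 1823508.

1823508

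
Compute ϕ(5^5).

2500

φ(5^5) = 5^4·(5−1) = 625·4 = 2500.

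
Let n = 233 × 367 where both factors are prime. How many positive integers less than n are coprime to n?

84912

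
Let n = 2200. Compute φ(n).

800

Factor 2200: 2200 = 2**3 × 5**2 × 11.
φ(2^3) = 2^3 − 2^2 = 8 − 4 = 4.
φ(5^2) = 5^2 − 5^1 = 25 − 5 = 20.
φ(11) = 11 − 1 = 10.
Multiply: 4 · 20 · 10 = 800.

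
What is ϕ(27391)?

Prime factorization: 27391 = 7^2 · 13 · 43.
φ(27391) = 27391 · (1 − 1/7) · (1 − 1/13) · (1 − 1/43)
       = 27391 · 3024/3913 = 21168.

21168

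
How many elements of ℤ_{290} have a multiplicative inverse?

Factor 290: 290 = 2 · 5 · 29.
φ(290) = 290 · (1 − 1/2) · (1 − 1/5) · (1 − 1/29)
       = 290 · 112/290 = 112.

112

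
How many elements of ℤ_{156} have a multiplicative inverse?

48

Prime factorization: 156 = 2^2 * 3 * 13.
φ(156) = 156 · (1 − 1/2) · (1 − 1/3) · (1 − 1/13)
       = 156 · 24/78 = 48.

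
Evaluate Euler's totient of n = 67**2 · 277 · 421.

φ(523493713) = 523493713 · (1 − 1/67) · (1 − 1/277) · (1 − 1/421)
       = 523493713 · 7650720/7813339 = 512598240.

512598240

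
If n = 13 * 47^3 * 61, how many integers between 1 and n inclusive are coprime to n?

73162080

φ(13) = 13 − 1 = 12.
φ(47^3) = 47^3 − 47^2 = 103823 − 2209 = 101614.
φ(61) = 61 − 1 = 60.
φ(82331639) = 12 × 101614 × 60 = 73162080.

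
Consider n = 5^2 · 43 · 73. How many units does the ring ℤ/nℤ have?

φ(5^2) = 5^2 − 5^1 = 25 − 5 = 20.
φ(43) = 43 − 1 = 42.
φ(73) = 73 − 1 = 72.
Since φ is multiplicative, φ(78475) = 20 · 42 · 72 = 60480.

60480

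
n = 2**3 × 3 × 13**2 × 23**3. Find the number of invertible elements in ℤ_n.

14524224

φ(2^3) = 2^2·(2−1) = 4·1 = 4.
φ(3) = 3 − 1 = 2.
φ(13^2) = 13^2 − 13^1 = 169 − 13 = 156.
φ(23^3) = 23^2·(23−1) = 529·22 = 11638.
Multiply: 4 · 2 · 156 · 11638 = 14524224.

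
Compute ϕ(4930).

1792

First factor: 4930 = 2 × 5 × 17 × 29.
φ(4930) = 4930 · (1 − 1/2) · (1 − 1/5) · (1 − 1/17) · (1 − 1/29)
       = 4930 · 1792/4930 = 1792.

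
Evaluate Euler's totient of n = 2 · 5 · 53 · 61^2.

761280

φ(1972130) = 1972130 · (1 − 1/2) · (1 − 1/5) · (1 − 1/53) · (1 − 1/61)
       = 1972130 · 12480/32330 = 761280.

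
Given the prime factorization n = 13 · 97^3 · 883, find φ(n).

9560146176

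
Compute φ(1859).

1560

Prime factorization: 1859 = 11 · 13**2.
φ(1859) = 1859 · (1 − 1/11) · (1 − 1/13)
       = 1859 · 120/143 = 1560.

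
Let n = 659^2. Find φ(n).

433622

φ(659^2) = 659^1·(659−1) = 659·658 = 433622.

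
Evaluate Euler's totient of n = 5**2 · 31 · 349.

φ(5^2) = 5^1·(5−1) = 5·4 = 20.
φ(31) = 31 − 1 = 30.
φ(349) = 349 − 1 = 348.
Since φ is multiplicative, φ(270475) = 20 · 30 · 348 = 208800.

208800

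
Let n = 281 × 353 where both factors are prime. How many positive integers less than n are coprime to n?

φ(n) = (p − 1)(q − 1) = (281−1)(353−1) = 280·352 = 98560.

98560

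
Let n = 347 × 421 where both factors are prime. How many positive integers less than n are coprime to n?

145320

φ(347) = 347 − 1 = 346.
φ(421) = 421 − 1 = 420.
φ(146087) = 346 × 420 = 145320.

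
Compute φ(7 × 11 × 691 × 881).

φ(7) = 7 − 1 = 6.
φ(11) = 11 − 1 = 10.
φ(691) = 691 − 1 = 690.
φ(881) = 881 − 1 = 880.
Since φ is multiplicative, φ(46875367) = 6 · 10 · 690 · 880 = 36432000.

36432000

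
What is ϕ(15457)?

First factor: 15457 = 13 · 29 · 41.
φ(13) = 13 − 1 = 12.
φ(29) = 29 − 1 = 28.
φ(41) = 41 − 1 = 40.
Multiply: 12 · 28 · 40 = 13440.

13440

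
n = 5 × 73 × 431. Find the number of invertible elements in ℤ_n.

φ(5) = 5 − 1 = 4.
φ(73) = 73 − 1 = 72.
φ(431) = 431 − 1 = 430.
Multiply: 4 · 72 · 430 = 123840.

123840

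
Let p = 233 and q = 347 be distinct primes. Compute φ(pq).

φ(233) = 233 − 1 = 232.
φ(347) = 347 − 1 = 346.
Multiply: 232 · 346 = 80272.

80272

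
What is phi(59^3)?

φ(59^3) = 59^3 − 59^2 = 205379 − 3481 = 201898.

201898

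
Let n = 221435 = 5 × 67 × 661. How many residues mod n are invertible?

174240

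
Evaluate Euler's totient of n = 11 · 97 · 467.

447360

φ(11) = 11 − 1 = 10.
φ(97) = 97 − 1 = 96.
φ(467) = 467 − 1 = 466.
φ(498289) = 10 × 96 × 466 = 447360.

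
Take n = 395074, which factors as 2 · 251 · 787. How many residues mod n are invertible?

φ(2) = 2 − 1 = 1.
φ(251) = 251 − 1 = 250.
φ(787) = 787 − 1 = 786.
Multiply: 1 · 250 · 786 = 196500.

196500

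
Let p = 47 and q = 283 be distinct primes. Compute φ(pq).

φ(13301) = 13301 · (1 − 1/47) · (1 − 1/283)
       = 13301 · 12972/13301 = 12972.

12972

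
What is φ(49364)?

Factor 49364: 49364 = 2**2 × 7 × 41 × 43.
φ(49364) = 49364 · (1 − 1/2) · (1 − 1/7) · (1 − 1/41) · (1 − 1/43)
       = 49364 · 10080/24682 = 20160.

20160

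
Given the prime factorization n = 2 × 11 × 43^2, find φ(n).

φ(2) = 2 − 1 = 1.
φ(11) = 11 − 1 = 10.
φ(43^2) = 43^1·(43−1) = 43·42 = 1806.
φ(40678) = 1 × 10 × 1806 = 18060.

18060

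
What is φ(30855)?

First factor: 30855 = 3 × 5 × 11^2 × 17.
φ(3) = 3 − 1 = 2.
φ(5) = 5 − 1 = 4.
φ(11^2) = 11^1·(11−1) = 11·10 = 110.
φ(17) = 17 − 1 = 16.
Since φ is multiplicative, φ(30855) = 2 · 4 · 110 · 16 = 14080.

14080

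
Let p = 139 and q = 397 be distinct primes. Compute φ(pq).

φ(pq) = (p−1)(q−1) = 138 · 396 = 54648.

54648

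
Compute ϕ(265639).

Prime factorization: 265639 = 11 * 19 * 31 * 41.
φ(11) = 11 − 1 = 10.
φ(19) = 19 − 1 = 18.
φ(31) = 31 − 1 = 30.
φ(41) = 41 − 1 = 40.
φ(265639) = 10 × 18 × 30 × 40 = 216000.

216000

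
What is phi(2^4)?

φ(2^4) = 2^3·(2−1) = 8·1 = 8.

8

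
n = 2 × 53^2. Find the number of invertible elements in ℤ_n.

φ(2) = 2 − 1 = 1.
φ(53^2) = 53^2 − 53^1 = 2809 − 53 = 2756.
φ(5618) = 1 × 2756 = 2756.

2756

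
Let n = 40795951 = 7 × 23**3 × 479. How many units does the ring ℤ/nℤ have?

φ(40795951) = 40795951 · (1 − 1/7) · (1 − 1/23) · (1 − 1/479)
       = 40795951 · 63096/77119 = 33377784.

33377784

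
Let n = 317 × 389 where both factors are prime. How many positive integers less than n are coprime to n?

122608

φ(123313) = 123313 · (1 − 1/317) · (1 − 1/389)
       = 123313 · 122608/123313 = 122608.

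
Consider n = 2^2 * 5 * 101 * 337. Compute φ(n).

268800

φ(680740) = 680740 · (1 − 1/2) · (1 − 1/5) · (1 − 1/101) · (1 − 1/337)
       = 680740 · 134400/340370 = 268800.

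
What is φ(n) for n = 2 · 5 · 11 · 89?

3520

φ(9790) = 9790 · (1 − 1/2) · (1 − 1/5) · (1 − 1/11) · (1 − 1/89)
       = 9790 · 3520/9790 = 3520.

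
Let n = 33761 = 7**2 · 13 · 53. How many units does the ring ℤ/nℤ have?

26208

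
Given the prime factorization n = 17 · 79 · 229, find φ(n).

φ(307547) = 307547 · (1 − 1/17) · (1 − 1/79) · (1 − 1/229)
       = 307547 · 284544/307547 = 284544.

284544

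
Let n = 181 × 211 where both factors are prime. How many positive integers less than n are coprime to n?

37800

φ(n) = (p − 1)(q − 1) = (181−1)(211−1) = 180·210 = 37800.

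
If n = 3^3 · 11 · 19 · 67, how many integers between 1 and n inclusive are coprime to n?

213840

φ(378081) = 378081 · (1 − 1/3) · (1 − 1/11) · (1 − 1/19) · (1 − 1/67)
       = 378081 · 23760/42009 = 213840.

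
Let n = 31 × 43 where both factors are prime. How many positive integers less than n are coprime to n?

φ(1333) = 1333 · (1 − 1/31) · (1 − 1/43)
       = 1333 · 1260/1333 = 1260.

1260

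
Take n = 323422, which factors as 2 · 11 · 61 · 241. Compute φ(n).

144000

φ(2) = 2 − 1 = 1.
φ(11) = 11 − 1 = 10.
φ(61) = 61 − 1 = 60.
φ(241) = 241 − 1 = 240.
Since φ is multiplicative, φ(323422) = 1 · 10 · 60 · 240 = 144000.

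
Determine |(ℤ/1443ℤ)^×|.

1443 = 3 * 13 * 37.
φ(1443) = 1443 · (1 − 1/3) · (1 − 1/13) · (1 − 1/37)
       = 1443 · 864/1443 = 864.

864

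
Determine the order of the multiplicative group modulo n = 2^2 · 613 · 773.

φ(1895396) = 1895396 · (1 − 1/2) · (1 − 1/613) · (1 − 1/773)
       = 1895396 · 472464/947698 = 944928.

944928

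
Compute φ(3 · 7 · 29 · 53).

φ(32277) = 32277 · (1 − 1/3) · (1 − 1/7) · (1 − 1/29) · (1 − 1/53)
       = 32277 · 17472/32277 = 17472.

17472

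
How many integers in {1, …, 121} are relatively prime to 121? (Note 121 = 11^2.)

φ(121) = 121 · (1 − 1/11)
       = 121 · 10/11 = 110.

110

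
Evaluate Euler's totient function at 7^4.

2058

φ(7^4) = 7^4 − 7^3 = 2401 − 343 = 2058.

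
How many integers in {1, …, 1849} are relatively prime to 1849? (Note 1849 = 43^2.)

1806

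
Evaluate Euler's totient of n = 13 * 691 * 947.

7832880

φ(8506901) = 8506901 · (1 − 1/13) · (1 − 1/691) · (1 − 1/947)
       = 8506901 · 7832880/8506901 = 7832880.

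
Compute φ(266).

Prime factorization: 266 = 2 · 7 · 19.
φ(266) = 266 · (1 − 1/2) · (1 − 1/7) · (1 − 1/19)
       = 266 · 108/266 = 108.

108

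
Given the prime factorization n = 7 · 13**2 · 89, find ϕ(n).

φ(7) = 7 − 1 = 6.
φ(13^2) = 13^1·(13−1) = 13·12 = 156.
φ(89) = 89 − 1 = 88.
Since φ is multiplicative, φ(105287) = 6 · 156 · 88 = 82368.

82368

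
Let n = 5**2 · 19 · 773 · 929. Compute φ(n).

φ(341105575) = 341105575 · (1 − 1/5) · (1 − 1/19) · (1 − 1/773) · (1 − 1/929)
       = 341105575 · 51581952/68221115 = 257909760.

257909760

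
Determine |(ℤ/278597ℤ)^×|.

226800

Factor 278597: 278597 = 11 × 19 × 31 × 43.
φ(278597) = 278597 · (1 − 1/11) · (1 − 1/19) · (1 − 1/31) · (1 − 1/43)
       = 278597 · 226800/278597 = 226800.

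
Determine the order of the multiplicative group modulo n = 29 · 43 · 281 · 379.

124467840

φ(132804253) = 132804253 · (1 − 1/29) · (1 − 1/43) · (1 − 1/281) · (1 − 1/379)
       = 132804253 · 124467840/132804253 = 124467840.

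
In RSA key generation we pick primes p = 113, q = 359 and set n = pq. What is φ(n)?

40096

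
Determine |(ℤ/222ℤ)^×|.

222 = 2 * 3 * 37.
φ(2) = 2 − 1 = 1.
φ(3) = 3 − 1 = 2.
φ(37) = 37 − 1 = 36.
φ(222) = 1 × 2 × 36 = 72.

72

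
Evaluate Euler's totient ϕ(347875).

First factor: 347875 = 5^3 × 11^2 × 23.
φ(347875) = 347875 · (1 − 1/5) · (1 − 1/11) · (1 − 1/23)
       = 347875 · 880/1265 = 242000.

242000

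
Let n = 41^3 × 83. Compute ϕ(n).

5513680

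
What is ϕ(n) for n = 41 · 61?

2400

φ(2501) = 2501 · (1 − 1/41) · (1 − 1/61)
       = 2501 · 2400/2501 = 2400.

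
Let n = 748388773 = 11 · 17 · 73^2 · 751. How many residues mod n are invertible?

φ(11) = 11 − 1 = 10.
φ(17) = 17 − 1 = 16.
φ(73^2) = 73^2 − 73^1 = 5329 − 73 = 5256.
φ(751) = 751 − 1 = 750.
Multiply: 10 · 16 · 5256 · 750 = 630720000.

630720000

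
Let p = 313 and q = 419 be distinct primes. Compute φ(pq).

φ(pq) = (p−1)(q−1) = 312 · 418 = 130416.

130416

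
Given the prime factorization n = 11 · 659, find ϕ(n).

6580

φ(7249) = 7249 · (1 − 1/11) · (1 − 1/659)
       = 7249 · 6580/7249 = 6580.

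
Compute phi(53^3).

φ(148877) = 148877 · (1 − 1/53)
       = 148877 · 52/53 = 146068.

146068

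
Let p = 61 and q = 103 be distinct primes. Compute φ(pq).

φ(61) = 61 − 1 = 60.
φ(103) = 103 − 1 = 102.
Since φ is multiplicative, φ(6283) = 60 · 102 = 6120.

6120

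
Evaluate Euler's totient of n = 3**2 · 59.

348

φ(531) = 531 · (1 − 1/3) · (1 − 1/59)
       = 531 · 116/177 = 348.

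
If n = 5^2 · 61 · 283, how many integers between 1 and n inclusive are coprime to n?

338400

φ(5^2) = 5^2 − 5^1 = 25 − 5 = 20.
φ(61) = 61 − 1 = 60.
φ(283) = 283 − 1 = 282.
φ(431575) = 20 × 60 × 282 = 338400.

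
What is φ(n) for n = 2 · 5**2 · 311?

φ(2) = 2 − 1 = 1.
φ(5^2) = 5^2 − 5^1 = 25 − 5 = 20.
φ(311) = 311 − 1 = 310.
φ(15550) = 1 × 20 × 310 = 6200.

6200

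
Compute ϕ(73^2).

φ(73^2) = 73^1·(73−1) = 73·72 = 5256.

5256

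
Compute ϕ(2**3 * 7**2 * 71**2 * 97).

φ(191678984) = 191678984 · (1 − 1/2) · (1 − 1/7) · (1 − 1/71) · (1 − 1/97)
       = 191678984 · 40320/96418 = 80156160.

80156160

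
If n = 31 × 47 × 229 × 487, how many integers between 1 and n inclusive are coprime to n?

152915040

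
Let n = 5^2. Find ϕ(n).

20

φ(25) = 25 · (1 − 1/5)
       = 25 · 4/5 = 20.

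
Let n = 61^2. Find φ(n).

φ(61^2) = 61^1·(61−1) = 61·60 = 3660.

3660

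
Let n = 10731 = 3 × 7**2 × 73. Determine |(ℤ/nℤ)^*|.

6048

φ(3) = 3 − 1 = 2.
φ(7^2) = 7^1·(7−1) = 7·6 = 42.
φ(73) = 73 − 1 = 72.
Since φ is multiplicative, φ(10731) = 2 · 42 · 72 = 6048.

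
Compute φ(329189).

Prime factorization: 329189 = 7 · 31 · 37 · 41.
φ(7) = 7 − 1 = 6.
φ(31) = 31 − 1 = 30.
φ(37) = 37 − 1 = 36.
φ(41) = 41 − 1 = 40.
Multiply: 6 · 30 · 36 · 40 = 259200.

259200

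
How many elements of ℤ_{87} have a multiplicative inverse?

56

First factor: 87 = 3 × 29.
φ(87) = 87 · (1 − 1/3) · (1 − 1/29)
       = 87 · 56/87 = 56.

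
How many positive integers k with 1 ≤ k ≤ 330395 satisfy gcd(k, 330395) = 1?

219648

Prime factorization: 330395 = 5 · 13**2 · 17 · 23.
φ(5) = 5 − 1 = 4.
φ(13^2) = 13^1·(13−1) = 13·12 = 156.
φ(17) = 17 − 1 = 16.
φ(23) = 23 − 1 = 22.
φ(330395) = 4 × 156 × 16 × 22 = 219648.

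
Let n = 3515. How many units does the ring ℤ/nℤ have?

Factor 3515: 3515 = 5 · 19 · 37.
φ(5) = 5 − 1 = 4.
φ(19) = 19 − 1 = 18.
φ(37) = 37 − 1 = 36.
Since φ is multiplicative, φ(3515) = 4 · 18 · 36 = 2592.

2592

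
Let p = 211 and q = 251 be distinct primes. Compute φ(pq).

52500

For distinct primes, φ(pq) = (p−1)(q−1) = 210 × 250 = 52500.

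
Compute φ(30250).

Factor 30250: 30250 = 2 × 5^3 × 11^2.
φ(30250) = 30250 · (1 − 1/2) · (1 − 1/5) · (1 − 1/11)
       = 30250 · 40/110 = 11000.

11000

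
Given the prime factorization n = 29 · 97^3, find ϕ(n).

25291392

φ(26467517) = 26467517 · (1 − 1/29) · (1 − 1/97)
       = 26467517 · 2688/2813 = 25291392.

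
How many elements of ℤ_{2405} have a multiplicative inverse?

1728

Factor 2405: 2405 = 5 × 13 × 37.
φ(5) = 5 − 1 = 4.
φ(13) = 13 − 1 = 12.
φ(37) = 37 − 1 = 36.
Since φ is multiplicative, φ(2405) = 4 · 12 · 36 = 1728.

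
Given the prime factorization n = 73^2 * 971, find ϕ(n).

5098320

φ(5174459) = 5174459 · (1 − 1/73) · (1 − 1/971)
       = 5174459 · 69840/70883 = 5098320.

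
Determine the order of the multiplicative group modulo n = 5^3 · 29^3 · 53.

φ(161577125) = 161577125 · (1 − 1/5) · (1 − 1/29) · (1 − 1/53)
       = 161577125 · 5824/7685 = 122449600.

122449600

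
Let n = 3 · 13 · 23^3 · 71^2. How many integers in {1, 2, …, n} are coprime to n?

φ(3) = 3 − 1 = 2.
φ(13) = 13 − 1 = 12.
φ(23^3) = 23^3 − 23^2 = 12167 − 529 = 11638.
φ(71^2) = 71^1·(71−1) = 71·70 = 4970.
Multiply: 2 · 12 · 11638 · 4970 = 1388180640.

1388180640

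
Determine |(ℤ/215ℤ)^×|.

215 = 5 · 43.
φ(5) = 5 − 1 = 4.
φ(43) = 43 − 1 = 42.
Since φ is multiplicative, φ(215) = 4 · 42 = 168.

168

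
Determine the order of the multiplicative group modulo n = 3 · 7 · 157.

φ(3297) = 3297 · (1 − 1/3) · (1 − 1/7) · (1 − 1/157)
       = 3297 · 1872/3297 = 1872.

1872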